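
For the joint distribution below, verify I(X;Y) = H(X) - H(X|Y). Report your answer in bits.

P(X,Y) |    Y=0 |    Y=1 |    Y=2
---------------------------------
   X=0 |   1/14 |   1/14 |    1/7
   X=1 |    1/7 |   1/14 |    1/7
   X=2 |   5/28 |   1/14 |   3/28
I(X;Y) = 0.0327 bits

Mutual information has multiple equivalent forms:
- I(X;Y) = H(X) - H(X|Y)
- I(X;Y) = H(Y) - H(Y|X)
- I(X;Y) = H(X) + H(Y) - H(X,Y)

Computing all quantities:
H(X) = 1.5774, H(Y) = 1.5353, H(X,Y) = 3.0801
H(X|Y) = 1.5447, H(Y|X) = 1.5026

Verification:
H(X) - H(X|Y) = 1.5774 - 1.5447 = 0.0327
H(Y) - H(Y|X) = 1.5353 - 1.5026 = 0.0327
H(X) + H(Y) - H(X,Y) = 1.5774 + 1.5353 - 3.0801 = 0.0327

All forms give I(X;Y) = 0.0327 bits. ✓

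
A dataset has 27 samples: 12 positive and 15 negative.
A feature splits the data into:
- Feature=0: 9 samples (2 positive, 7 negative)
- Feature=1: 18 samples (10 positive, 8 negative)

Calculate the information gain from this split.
0.0756 bits

Information Gain = H(Y) - H(Y|Feature)

Before split:
P(positive) = 12/27 = 0.4444
H(Y) = 0.9911 bits

After split:
Feature=0: H = 0.7642 bits (weight = 9/27)
Feature=1: H = 0.9911 bits (weight = 18/27)
H(Y|Feature) = (9/27)×0.7642 + (18/27)×0.9911 = 0.9155 bits

Information Gain = 0.9911 - 0.9155 = 0.0756 bits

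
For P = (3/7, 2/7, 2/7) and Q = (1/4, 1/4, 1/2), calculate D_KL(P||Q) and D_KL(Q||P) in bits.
D_KL(P||Q) = 0.1576, D_KL(Q||P) = 0.1611

KL divergence is not symmetric: D_KL(P||Q) ≠ D_KL(Q||P) in general.

D_KL(P||Q) = 0.1576 bits
D_KL(Q||P) = 0.1611 bits

No, they are not equal!

This asymmetry is why KL divergence is not a true distance metric.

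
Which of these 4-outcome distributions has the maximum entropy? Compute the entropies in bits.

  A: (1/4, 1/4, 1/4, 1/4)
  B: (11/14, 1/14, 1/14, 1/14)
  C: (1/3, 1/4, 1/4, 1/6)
A

For a discrete distribution over n outcomes, entropy is maximized by the uniform distribution.

Computing entropies:
H(A) = 2.0000 bits
H(B) = 1.0892 bits
H(C) = 1.9591 bits

The uniform distribution (where all probabilities equal 1/4) achieves the maximum entropy of log_2(4) = 2.0000 bits.

Distribution A has the highest entropy.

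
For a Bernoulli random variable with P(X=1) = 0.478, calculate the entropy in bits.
0.9986 bits

The binary entropy function is:
H(p) = -p log(p) - (1-p) log(1-p)

H(0.478) = -0.478 × log_2(0.478) - 0.522 × log_2(0.522)
H(0.478) = 0.9986 bits

Note: Binary entropy is maximized at p=0.5 (H=1 bit) and minimized at p=0 or p=1 (H=0).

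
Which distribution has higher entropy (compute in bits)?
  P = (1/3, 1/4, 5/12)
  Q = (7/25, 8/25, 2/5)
Q

Computing entropies in bits:
H(P) = 1.5546
H(Q) = 1.5690

Distribution Q has higher entropy.

Intuition: The distribution closer to uniform (more spread out) has higher entropy.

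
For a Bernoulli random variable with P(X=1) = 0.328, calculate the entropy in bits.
0.9129 bits

The binary entropy function is:
H(p) = -p log(p) - (1-p) log(1-p)

H(0.328) = -0.328 × log_2(0.328) - 0.672 × log_2(0.672)
H(0.328) = 0.9129 bits

Note: Binary entropy is maximized at p=0.5 (H=1 bit) and minimized at p=0 or p=1 (H=0).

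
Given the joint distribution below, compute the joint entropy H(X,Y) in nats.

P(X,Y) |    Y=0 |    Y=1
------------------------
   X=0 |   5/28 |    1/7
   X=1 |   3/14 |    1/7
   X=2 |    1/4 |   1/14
1.7288 nats

Joint entropy is H(X,Y) = -Σ_{x,y} p(x,y) log p(x,y).

Summing over all non-zero entries:
H(X,Y) = -[5/28·log_e(5/28) + 1/7·log_e(1/7) + 3/14·log_e(3/14) + 1/7·log_e(1/7) + 1/4·log_e(1/4) + 1/14·log_e(1/14)]
H(X,Y) = 1.7288 nats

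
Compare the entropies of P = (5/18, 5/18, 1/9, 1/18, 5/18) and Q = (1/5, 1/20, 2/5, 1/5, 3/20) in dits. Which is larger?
P

Computing entropies in dits:
H(P) = 0.6393
H(Q) = 0.6274

Distribution P has higher entropy.

Intuition: The distribution closer to uniform (more spread out) has higher entropy.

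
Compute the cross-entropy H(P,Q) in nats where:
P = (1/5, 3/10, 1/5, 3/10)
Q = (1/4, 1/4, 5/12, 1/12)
1.6137 nats

Cross-entropy: H(P,Q) = -Σ p(x) log q(x)

Alternatively: H(P,Q) = H(P) + D_KL(P||Q)
H(P) = 1.3662 nats
D_KL(P||Q) = 0.2476 nats

H(P,Q) = 1.3662 + 0.2476 = 1.6137 nats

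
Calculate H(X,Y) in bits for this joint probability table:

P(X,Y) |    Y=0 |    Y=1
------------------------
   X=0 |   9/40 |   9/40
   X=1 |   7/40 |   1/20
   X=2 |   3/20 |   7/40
2.4751 bits

Joint entropy is H(X,Y) = -Σ_{x,y} p(x,y) log p(x,y).

Summing over all non-zero entries:
H(X,Y) = -[9/40·log_2(9/40) + 9/40·log_2(9/40) + 7/40·log_2(7/40) + 1/20·log_2(1/20) + 3/20·log_2(3/20) + 7/40·log_2(7/40)]
H(X,Y) = 2.4751 bits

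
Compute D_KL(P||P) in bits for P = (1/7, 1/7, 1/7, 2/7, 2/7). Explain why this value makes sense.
0.0000 bits

KL divergence satisfies the Gibbs inequality: D_KL(P||Q) ≥ 0 for all distributions P, Q.

D_KL(P||Q) = Σ p(x) log(p(x)/q(x))
Each term is p(x) × log_2(p(x)/p(x)) = p(x) × log_2(1) = 0, so the sum is 0.
D_KL(P||Q) = 0.0000 bits

When P = Q, the KL divergence is exactly 0, as there is no 'divergence' between identical distributions.

This non-negativity is a fundamental property: relative entropy cannot be negative because it measures how different Q is from P.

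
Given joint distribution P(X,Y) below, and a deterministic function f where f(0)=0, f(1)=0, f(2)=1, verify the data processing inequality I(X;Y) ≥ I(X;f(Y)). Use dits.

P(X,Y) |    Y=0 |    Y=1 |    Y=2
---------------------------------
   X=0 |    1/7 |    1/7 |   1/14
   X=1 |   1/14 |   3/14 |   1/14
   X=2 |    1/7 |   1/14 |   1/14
I(X;Y) = 0.0207, I(X;f(Y)) = 0.0006, inequality holds: 0.0207 ≥ 0.0006

Data Processing Inequality: For any Markov chain X → Y → Z, we have I(X;Y) ≥ I(X;Z).

Here Z = f(Y) is a deterministic function of Y, forming X → Y → Z.

Original I(X;Y) = 0.0207 dits

After applying f:
P(X,Z) where Z=f(Y):
- P(X,Z=0) = P(X,Y=0) + P(X,Y=1)
- P(X,Z=1) = P(X,Y=2)

I(X;Z) = I(X;f(Y)) = 0.0006 dits

Verification: 0.0207 ≥ 0.0006 ✓

Information cannot be created by processing; the function f can only lose information about X.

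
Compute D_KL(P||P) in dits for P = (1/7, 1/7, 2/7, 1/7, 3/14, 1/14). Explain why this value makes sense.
0.0000 dits

KL divergence satisfies the Gibbs inequality: D_KL(P||Q) ≥ 0 for all distributions P, Q.

D_KL(P||Q) = Σ p(x) log(p(x)/q(x))
Each term is p(x) × log_10(p(x)/p(x)) = p(x) × log_10(1) = 0, so the sum is 0.
D_KL(P||Q) = 0.0000 dits

When P = Q, the KL divergence is exactly 0, as there is no 'divergence' between identical distributions.

This non-negativity is a fundamental property: relative entropy cannot be negative because it measures how different Q is from P.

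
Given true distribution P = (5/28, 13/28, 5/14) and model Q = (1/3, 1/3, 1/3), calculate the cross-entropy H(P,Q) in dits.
0.4771 dits

Cross-entropy: H(P,Q) = -Σ p(x) log q(x)

Alternatively: H(P,Q) = H(P) + D_KL(P||Q)
H(P) = 0.4480 dits
D_KL(P||Q) = 0.0291 dits

H(P,Q) = 0.4480 + 0.0291 = 0.4771 dits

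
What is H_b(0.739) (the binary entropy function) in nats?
0.5741 nats

The binary entropy function is:
H(p) = -p log(p) - (1-p) log(1-p)

H(0.739) = -0.739 × log_e(0.739) - 0.261 × log_e(0.261)
H(0.739) = 0.5741 nats

Note: Binary entropy is maximized at p=0.5 (H=1 bit) and minimized at p=0 or p=1 (H=0).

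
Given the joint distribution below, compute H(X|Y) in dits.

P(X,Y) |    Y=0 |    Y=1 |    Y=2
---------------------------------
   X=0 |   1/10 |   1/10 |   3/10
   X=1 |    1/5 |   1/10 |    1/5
0.2893 dits

Using the chain rule: H(X|Y) = H(X,Y) - H(Y)

First, compute H(X,Y) = 0.7365 dits

Marginal P(Y) = (3/10, 1/5, 1/2)
H(Y) = 0.4472 dits

H(X|Y) = H(X,Y) - H(Y) = 0.7365 - 0.4472 = 0.2893 dits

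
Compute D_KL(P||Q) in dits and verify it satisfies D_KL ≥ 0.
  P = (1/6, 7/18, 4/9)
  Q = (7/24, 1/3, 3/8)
0.0183 dits

KL divergence satisfies the Gibbs inequality: D_KL(P||Q) ≥ 0 for all distributions P, Q.

D_KL(P||Q) = Σ p(x) log(p(x)/q(x))
Term by term:
  x=0: 1/6 × log_10[(1/6)/(7/24)] = -0.0405
  x=1: 7/18 × log_10[(7/18)/(1/3)] = 0.0260
  x=2: 4/9 × log_10[(4/9)/(3/8)] = 0.0328
D_KL(P||Q) = 0.0183 dits

D_KL(P||Q) = 0.0183 ≥ 0 ✓

This non-negativity is a fundamental property: relative entropy cannot be negative because it measures how different Q is from P.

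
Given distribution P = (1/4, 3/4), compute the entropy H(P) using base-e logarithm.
0.5623 nats

Shannon entropy is H(X) = -Σ p(x) log p(x).

For P = (1/4, 3/4):
H = -1/4 × log_e(1/4) -3/4 × log_e(3/4)
H = 0.5623 nats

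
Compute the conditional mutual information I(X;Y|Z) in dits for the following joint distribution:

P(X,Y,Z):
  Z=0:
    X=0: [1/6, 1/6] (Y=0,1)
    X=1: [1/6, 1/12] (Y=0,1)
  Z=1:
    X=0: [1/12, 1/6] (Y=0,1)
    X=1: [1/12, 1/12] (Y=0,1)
0.0061 dits

Conditional mutual information: I(X;Y|Z) = H(X|Z) + H(Y|Z) - H(X,Y|Z)

H(Z) = 0.2950
H(X,Z) = 0.5898 → H(X|Z) = 0.2948
H(Y,Z) = 0.5898 → H(Y|Z) = 0.2948
H(X,Y,Z) = 0.8785 → H(X,Y|Z) = 0.5835

I(X;Y|Z) = 0.2948 + 0.2948 - 0.5835 = 0.0061 dits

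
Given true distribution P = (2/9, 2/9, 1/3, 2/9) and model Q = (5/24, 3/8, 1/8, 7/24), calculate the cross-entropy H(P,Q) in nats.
1.5335 nats

Cross-entropy: H(P,Q) = -Σ p(x) log q(x)

Alternatively: H(P,Q) = H(P) + D_KL(P||Q)
H(P) = 1.3689 nats
D_KL(P||Q) = 0.1646 nats

H(P,Q) = 1.3689 + 0.1646 = 1.5335 nats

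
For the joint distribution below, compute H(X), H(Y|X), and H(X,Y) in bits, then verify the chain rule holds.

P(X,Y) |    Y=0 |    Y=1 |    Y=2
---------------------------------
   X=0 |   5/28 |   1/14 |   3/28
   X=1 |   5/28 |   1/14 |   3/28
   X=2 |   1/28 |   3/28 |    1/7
H(X,Y) = 3.0401, H(X) = 1.5774, H(Y|X) = 1.4627 (all in bits)

Chain rule: H(X,Y) = H(X) + H(Y|X)

Left side — joint entropy directly:
H(X,Y) = -Σ p(x,y) log p(x,y) = 3.0401 bits

Right side — compute H(Y|X) from the conditional distributions:
P(X) = (5/14, 5/14, 2/7), so H(X) = 1.5774 bits
H(Y|X) = Σ_x P(X=x) · H(Y|X=x):
  P(Y|X=0) = (1/2, 1/5, 3/10), H(Y|X=0) = 1.4855, weight P(X=0) = 5/14
  P(Y|X=1) = (1/2, 1/5, 3/10), H(Y|X=1) = 1.4855, weight P(X=1) = 5/14
  P(Y|X=2) = (1/8, 3/8, 1/2), H(Y|X=2) = 1.4056, weight P(X=2) = 2/7
H(Y|X) = 1.4627 bits

H(X) + H(Y|X) = 1.5774 + 1.4627 = 3.0401 bits

Both sides equal 3.0401 bits. ✓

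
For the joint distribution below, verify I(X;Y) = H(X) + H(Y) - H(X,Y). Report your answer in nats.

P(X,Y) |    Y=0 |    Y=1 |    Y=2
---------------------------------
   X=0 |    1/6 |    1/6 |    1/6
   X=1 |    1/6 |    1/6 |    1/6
I(X;Y) = 0.0000 nats

Mutual information has multiple equivalent forms:
- I(X;Y) = H(X) - H(X|Y)
- I(X;Y) = H(Y) - H(Y|X)
- I(X;Y) = H(X) + H(Y) - H(X,Y)

Computing all quantities:
H(X) = 0.6931, H(Y) = 1.0986, H(X,Y) = 1.7918
H(X|Y) = 0.6931, H(Y|X) = 1.0986

Verification:
H(X) - H(X|Y) = 0.6931 - 0.6931 = 0.0000
H(Y) - H(Y|X) = 1.0986 - 1.0986 = 0.0000
H(X) + H(Y) - H(X,Y) = 0.6931 + 1.0986 - 1.7918 = 0.0000

All forms give I(X;Y) = 0.0000 nats. ✓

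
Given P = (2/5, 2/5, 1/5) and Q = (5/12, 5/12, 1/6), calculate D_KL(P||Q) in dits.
0.0017 dits

KL divergence: D_KL(P||Q) = Σ p(x) log(p(x)/q(x))

Computing term by term:
  x=0: 2/5 × log_10[(2/5)/(5/12)] = 2/5 × -0.0177 = -0.0071
  x=1: 2/5 × log_10[(2/5)/(5/12)] = 2/5 × -0.0177 = -0.0071
  x=2: 1/5 × log_10[(1/5)/(1/6)] = 1/5 × 0.0792 = 0.0158

D_KL(P||Q) = 0.0017 dits

Note: KL divergence is always non-negative and equals 0 iff P = Q.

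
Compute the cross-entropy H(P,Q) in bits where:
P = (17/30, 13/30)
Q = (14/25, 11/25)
0.9873 bits

Cross-entropy: H(P,Q) = -Σ p(x) log q(x)

Alternatively: H(P,Q) = H(P) + D_KL(P||Q)
H(P) = 0.9871 bits
D_KL(P||Q) = 0.0001 bits

H(P,Q) = 0.9871 + 0.0001 = 0.9873 bits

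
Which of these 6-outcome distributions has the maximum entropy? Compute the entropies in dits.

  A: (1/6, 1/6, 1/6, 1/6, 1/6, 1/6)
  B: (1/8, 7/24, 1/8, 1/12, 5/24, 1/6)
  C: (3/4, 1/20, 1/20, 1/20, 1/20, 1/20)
A

For a discrete distribution over n outcomes, entropy is maximized by the uniform distribution.

Computing entropies:
H(A) = 0.7782 dits
H(B) = 0.7434 dits
H(C) = 0.4190 dits

The uniform distribution (where all probabilities equal 1/6) achieves the maximum entropy of log_10(6) = 0.7782 dits.

Distribution A has the highest entropy.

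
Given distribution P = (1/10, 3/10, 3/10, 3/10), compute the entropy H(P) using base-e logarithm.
1.3138 nats

Shannon entropy is H(X) = -Σ p(x) log p(x).

For P = (1/10, 3/10, 3/10, 3/10):
H = -1/10 × log_e(1/10) -3/10 × log_e(3/10) -3/10 × log_e(3/10) -3/10 × log_e(3/10)
H = 1.3138 nats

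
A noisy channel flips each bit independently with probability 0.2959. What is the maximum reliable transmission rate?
0.1238 bits

For a binary symmetric channel (BSC) with error probability p:
Capacity C = 1 - H(p) bits per symbol

where H(p) = -p log₂(p) - (1-p) log₂(1-p) is the binary entropy function.

H(0.2959) = 0.8762 bits
C = 1 - 0.8762 = 0.1238 bits per symbol

This means we can reliably transmit up to 0.1238 bits of information per channel use.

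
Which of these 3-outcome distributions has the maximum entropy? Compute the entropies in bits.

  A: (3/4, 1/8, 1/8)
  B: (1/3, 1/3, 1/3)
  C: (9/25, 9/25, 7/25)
B

For a discrete distribution over n outcomes, entropy is maximized by the uniform distribution.

Computing entropies:
H(A) = 1.0613 bits
H(B) = 1.5850 bits
H(C) = 1.5755 bits

The uniform distribution (where all probabilities equal 1/3) achieves the maximum entropy of log_2(3) = 1.5850 bits.

Distribution B has the highest entropy.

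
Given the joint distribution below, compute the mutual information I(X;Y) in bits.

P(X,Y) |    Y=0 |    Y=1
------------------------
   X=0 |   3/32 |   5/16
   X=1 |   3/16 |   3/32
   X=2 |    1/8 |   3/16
0.0962 bits

Mutual information: I(X;Y) = H(X) + H(Y) - H(X,Y)

Marginals:
P(X) = (13/32, 9/32, 5/16), H(X) = 1.5671 bits
P(Y) = (13/32, 19/32), H(Y) = 0.9745 bits

Joint entropy: H(X,Y) = 2.4454 bits

I(X;Y) = 1.5671 + 0.9745 - 2.4454 = 0.0962 bits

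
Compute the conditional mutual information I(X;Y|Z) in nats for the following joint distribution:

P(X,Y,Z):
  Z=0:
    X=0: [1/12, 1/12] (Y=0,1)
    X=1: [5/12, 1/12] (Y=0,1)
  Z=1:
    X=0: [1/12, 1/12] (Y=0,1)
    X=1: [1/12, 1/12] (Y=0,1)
0.0341 nats

Conditional mutual information: I(X;Y|Z) = H(X|Z) + H(Y|Z) - H(X,Y|Z)

H(Z) = 0.6365
H(X,Z) = 1.2425 → H(X|Z) = 0.6059
H(Y,Z) = 1.2425 → H(Y|Z) = 0.6059
H(X,Y,Z) = 1.8143 → H(X,Y|Z) = 1.1778

I(X;Y|Z) = 0.6059 + 0.6059 - 1.1778 = 0.0341 nats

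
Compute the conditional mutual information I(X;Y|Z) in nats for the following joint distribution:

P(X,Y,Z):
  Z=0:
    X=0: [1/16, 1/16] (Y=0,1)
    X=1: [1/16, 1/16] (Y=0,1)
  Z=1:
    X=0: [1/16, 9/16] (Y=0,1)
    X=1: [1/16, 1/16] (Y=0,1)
0.0481 nats

Conditional mutual information: I(X;Y|Z) = H(X|Z) + H(Y|Z) - H(X,Y|Z)

H(Z) = 0.5623
H(X,Z) = 1.0735 → H(X|Z) = 0.5112
H(Y,Z) = 1.0735 → H(Y|Z) = 0.5112
H(X,Y,Z) = 1.5366 → H(X,Y|Z) = 0.9743

I(X;Y|Z) = 0.5112 + 0.5112 - 0.9743 = 0.0481 nats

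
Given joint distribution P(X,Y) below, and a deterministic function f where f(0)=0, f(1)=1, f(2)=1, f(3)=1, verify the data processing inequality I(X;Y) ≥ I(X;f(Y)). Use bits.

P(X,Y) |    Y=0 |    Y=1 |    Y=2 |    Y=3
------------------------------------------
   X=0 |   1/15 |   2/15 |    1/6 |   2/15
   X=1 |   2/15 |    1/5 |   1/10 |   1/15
I(X;Y) = 0.0545, I(X;f(Y)) = 0.0204, inequality holds: 0.0545 ≥ 0.0204

Data Processing Inequality: For any Markov chain X → Y → Z, we have I(X;Y) ≥ I(X;Z).

Here Z = f(Y) is a deterministic function of Y, forming X → Y → Z.

Original I(X;Y) = 0.0545 bits

After applying f:
P(X,Z) where Z=f(Y):
- P(X,Z=0) = P(X,Y=0)
- P(X,Z=1) = P(X,Y=1) + P(X,Y=2) + P(X,Y=3)

I(X;Z) = I(X;f(Y)) = 0.0204 bits

Verification: 0.0545 ≥ 0.0204 ✓

Information cannot be created by processing; the function f can only lose information about X.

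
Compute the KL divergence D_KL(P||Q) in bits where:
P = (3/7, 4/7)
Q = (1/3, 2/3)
0.0283 bits

KL divergence: D_KL(P||Q) = Σ p(x) log(p(x)/q(x))

Computing term by term:
  x=0: 3/7 × log_2[(3/7)/(1/3)] = 3/7 × 0.3626 = 0.1554
  x=1: 4/7 × log_2[(4/7)/(2/3)] = 4/7 × -0.2224 = -0.1271

D_KL(P||Q) = 0.0283 bits

Note: KL divergence is always non-negative and equals 0 iff P = Q.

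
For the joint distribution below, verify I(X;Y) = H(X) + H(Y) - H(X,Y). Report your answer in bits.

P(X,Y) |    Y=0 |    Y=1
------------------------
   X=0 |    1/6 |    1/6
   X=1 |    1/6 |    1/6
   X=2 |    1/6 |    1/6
I(X;Y) = 0.0000 bits

Mutual information has multiple equivalent forms:
- I(X;Y) = H(X) - H(X|Y)
- I(X;Y) = H(Y) - H(Y|X)
- I(X;Y) = H(X) + H(Y) - H(X,Y)

Computing all quantities:
H(X) = 1.5850, H(Y) = 1.0000, H(X,Y) = 2.5850
H(X|Y) = 1.5850, H(Y|X) = 1.0000

Verification:
H(X) - H(X|Y) = 1.5850 - 1.5850 = 0.0000
H(Y) - H(Y|X) = 1.0000 - 1.0000 = 0.0000
H(X) + H(Y) - H(X,Y) = 1.5850 + 1.0000 - 2.5850 = 0.0000

All forms give I(X;Y) = 0.0000 bits. ✓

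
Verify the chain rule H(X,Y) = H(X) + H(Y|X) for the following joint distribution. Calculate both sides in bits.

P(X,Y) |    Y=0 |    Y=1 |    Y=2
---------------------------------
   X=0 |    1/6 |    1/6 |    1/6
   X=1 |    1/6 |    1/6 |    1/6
H(X,Y) = 2.5850, H(X) = 1.0000, H(Y|X) = 1.5850 (all in bits)

Chain rule: H(X,Y) = H(X) + H(Y|X)

Left side — joint entropy directly:
H(X,Y) = -Σ p(x,y) log p(x,y) = 2.5850 bits

Right side — compute H(Y|X) from the conditional distributions:
P(X) = (1/2, 1/2), so H(X) = 1.0000 bits
H(Y|X) = Σ_x P(X=x) · H(Y|X=x):
  P(Y|X=0) = (1/3, 1/3, 1/3), H(Y|X=0) = 1.5850, weight P(X=0) = 1/2
  P(Y|X=1) = (1/3, 1/3, 1/3), H(Y|X=1) = 1.5850, weight P(X=1) = 1/2
H(Y|X) = 1.5850 bits

H(X) + H(Y|X) = 1.0000 + 1.5850 = 2.5850 bits

Both sides equal 2.5850 bits. ✓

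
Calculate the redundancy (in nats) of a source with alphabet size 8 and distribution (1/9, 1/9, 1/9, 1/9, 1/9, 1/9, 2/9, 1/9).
0.0362 nats

Redundancy measures how far a source is from maximum entropy:
R = H_max - H(X)

Maximum entropy for 8 symbols: H_max = log_e(8) = 2.0794 nats
Actual entropy: H(X) = 2.0432 nats
Redundancy: R = 2.0794 - 2.0432 = 0.0362 nats

This redundancy represents potential for compression: the source could be compressed by 0.0362 nats per symbol.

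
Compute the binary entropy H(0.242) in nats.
0.5534 nats

The binary entropy function is:
H(p) = -p log(p) - (1-p) log(1-p)

H(0.242) = -0.242 × log_e(0.242) - 0.758 × log_e(0.758)
H(0.242) = 0.5534 nats

Note: Binary entropy is maximized at p=0.5 (H=1 bit) and minimized at p=0 or p=1 (H=0).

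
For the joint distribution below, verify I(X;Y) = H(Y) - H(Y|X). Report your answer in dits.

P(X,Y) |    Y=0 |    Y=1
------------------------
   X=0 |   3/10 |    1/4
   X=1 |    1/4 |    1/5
I(X;Y) = 0.0000 dits

Mutual information has multiple equivalent forms:
- I(X;Y) = H(X) - H(X|Y)
- I(X;Y) = H(Y) - H(Y|X)
- I(X;Y) = H(X) + H(Y) - H(X,Y)

Computing all quantities:
H(X) = 0.2989, H(Y) = 0.2989, H(X,Y) = 0.5977
H(X|Y) = 0.2988, H(Y|X) = 0.2988

Verification:
H(X) - H(X|Y) = 0.2989 - 0.2988 = 0.0000
H(Y) - H(Y|X) = 0.2989 - 0.2988 = 0.0000
H(X) + H(Y) - H(X,Y) = 0.2989 + 0.2989 - 0.5977 = 0.0000

All forms give I(X;Y) = 0.0000 dits. ✓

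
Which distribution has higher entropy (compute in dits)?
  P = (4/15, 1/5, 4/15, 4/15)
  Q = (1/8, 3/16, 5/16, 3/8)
P

Computing entropies in dits:
H(P) = 0.5990
H(Q) = 0.5668

Distribution P has higher entropy.

Intuition: The distribution closer to uniform (more spread out) has higher entropy.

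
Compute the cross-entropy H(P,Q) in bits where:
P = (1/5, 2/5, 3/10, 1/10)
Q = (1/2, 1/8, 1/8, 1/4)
2.5000 bits

Cross-entropy: H(P,Q) = -Σ p(x) log q(x)

Alternatively: H(P,Q) = H(P) + D_KL(P||Q)
H(P) = 1.8464 bits
D_KL(P||Q) = 0.6536 bits

H(P,Q) = 1.8464 + 0.6536 = 2.5000 bits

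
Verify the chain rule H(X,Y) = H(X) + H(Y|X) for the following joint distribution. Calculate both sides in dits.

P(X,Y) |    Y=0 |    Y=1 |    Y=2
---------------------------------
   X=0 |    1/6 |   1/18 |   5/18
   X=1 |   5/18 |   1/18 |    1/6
H(X,Y) = 0.7079, H(X) = 0.3010, H(Y|X) = 0.4069 (all in dits)

Chain rule: H(X,Y) = H(X) + H(Y|X)

Left side — joint entropy directly:
H(X,Y) = -Σ p(x,y) log p(x,y) = 0.7079 dits

Right side — compute H(Y|X) from the conditional distributions:
P(X) = (1/2, 1/2), so H(X) = 0.3010 dits
H(Y|X) = Σ_x P(X=x) · H(Y|X=x):
  P(Y|X=0) = (1/3, 1/9, 5/9), H(Y|X=0) = 0.4069, weight P(X=0) = 1/2
  P(Y|X=1) = (5/9, 1/9, 1/3), H(Y|X=1) = 0.4069, weight P(X=1) = 1/2
H(Y|X) = 0.4069 dits

H(X) + H(Y|X) = 0.3010 + 0.4069 = 0.7079 dits

Both sides equal 0.7079 dits. ✓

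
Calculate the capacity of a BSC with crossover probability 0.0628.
0.6615 bits

For a binary symmetric channel (BSC) with error probability p:
Capacity C = 1 - H(p) bits per symbol

where H(p) = -p log₂(p) - (1-p) log₂(1-p) is the binary entropy function.

H(0.0628) = 0.3385 bits
C = 1 - 0.3385 = 0.6615 bits per symbol

This means we can reliably transmit up to 0.6615 bits of information per channel use.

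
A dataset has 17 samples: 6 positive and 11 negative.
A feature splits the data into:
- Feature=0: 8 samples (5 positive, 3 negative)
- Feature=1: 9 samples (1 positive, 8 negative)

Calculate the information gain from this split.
0.2211 bits

Information Gain = H(Y) - H(Y|Feature)

Before split:
P(positive) = 6/17 = 0.3529
H(Y) = 0.9367 bits

After split:
Feature=0: H = 0.9544 bits (weight = 8/17)
Feature=1: H = 0.5033 bits (weight = 9/17)
H(Y|Feature) = (8/17)×0.9544 + (9/17)×0.5033 = 0.7156 bits

Information Gain = 0.9367 - 0.7156 = 0.2211 bits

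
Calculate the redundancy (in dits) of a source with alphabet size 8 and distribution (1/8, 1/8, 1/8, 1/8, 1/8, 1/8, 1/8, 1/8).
0.0000 dits

Redundancy measures how far a source is from maximum entropy:
R = H_max - H(X)

Maximum entropy for 8 symbols: H_max = log_10(8) = 0.9031 dits
Actual entropy: H(X) = 0.9031 dits
Redundancy: R = 0.9031 - 0.9031 = 0.0000 dits

This redundancy represents potential for compression: the source could be compressed by 0.0000 dits per symbol.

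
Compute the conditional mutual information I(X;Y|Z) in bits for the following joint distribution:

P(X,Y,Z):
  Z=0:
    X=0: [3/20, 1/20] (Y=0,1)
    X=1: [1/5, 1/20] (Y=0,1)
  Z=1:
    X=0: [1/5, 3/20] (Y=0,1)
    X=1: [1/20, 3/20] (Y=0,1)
0.0408 bits

Conditional mutual information: I(X;Y|Z) = H(X|Z) + H(Y|Z) - H(X,Y|Z)

H(Z) = 0.9928
H(X,Z) = 1.9589 → H(X|Z) = 0.9661
H(Y,Z) = 1.8834 → H(Y|Z) = 0.8906
H(X,Y,Z) = 2.8087 → H(X,Y|Z) = 1.8159

I(X;Y|Z) = 0.9661 + 0.8906 - 1.8159 = 0.0408 bits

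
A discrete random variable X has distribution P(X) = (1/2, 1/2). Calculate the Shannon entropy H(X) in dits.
0.3010 dits

Shannon entropy is H(X) = -Σ p(x) log p(x).

For P = (1/2, 1/2):
H = -1/2 × log_10(1/2) -1/2 × log_10(1/2)
H = 0.3010 dits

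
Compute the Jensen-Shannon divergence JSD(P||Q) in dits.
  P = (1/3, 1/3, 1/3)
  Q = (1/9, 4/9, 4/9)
0.0161 dits

Jensen-Shannon divergence is:
JSD(P||Q) = 0.5 × D_KL(P||M) + 0.5 × D_KL(Q||M)
where M = 0.5 × (P + Q) is the mixture distribution.

M = 0.5 × (1/3, 1/3, 1/3) + 0.5 × (1/9, 4/9, 4/9) = (2/9, 7/18, 7/18)

D_KL(P||M) = 0.0141 dits
D_KL(Q||M) = 0.0181 dits

JSD(P||Q) = 0.5 × 0.0141 + 0.5 × 0.0181 = 0.0161 dits

Unlike KL divergence, JSD is symmetric and bounded: 0 ≤ JSD ≤ log(2).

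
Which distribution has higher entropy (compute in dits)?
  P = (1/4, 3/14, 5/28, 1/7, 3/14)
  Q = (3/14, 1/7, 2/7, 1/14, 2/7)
P

Computing entropies in dits:
H(P) = 0.6916
H(Q) = 0.6568

Distribution P has higher entropy.

Intuition: The distribution closer to uniform (more spread out) has higher entropy.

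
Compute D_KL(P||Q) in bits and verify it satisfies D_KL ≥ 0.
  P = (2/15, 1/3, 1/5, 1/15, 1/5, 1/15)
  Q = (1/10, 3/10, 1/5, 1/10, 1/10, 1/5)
0.1613 bits

KL divergence satisfies the Gibbs inequality: D_KL(P||Q) ≥ 0 for all distributions P, Q.

D_KL(P||Q) = Σ p(x) log(p(x)/q(x))
Term by term:
  x=0: 2/15 × log_2[(2/15)/(1/10)] = 0.0553
  x=1: 1/3 × log_2[(1/3)/(3/10)] = 0.0507
  x=2: 1/5 × log_2[(1/5)/(1/5)] = 0.0000
  x=3: 1/15 × log_2[(1/15)/(1/10)] = -0.0390
  x=4: 1/5 × log_2[(1/5)/(1/10)] = 0.2000
  x=5: 1/15 × log_2[(1/15)/(1/5)] = -0.1057
D_KL(P||Q) = 0.1613 bits

D_KL(P||Q) = 0.1613 ≥ 0 ✓

This non-negativity is a fundamental property: relative entropy cannot be negative because it measures how different Q is from P.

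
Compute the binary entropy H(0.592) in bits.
0.9754 bits

The binary entropy function is:
H(p) = -p log(p) - (1-p) log(1-p)

H(0.592) = -0.592 × log_2(0.592) - 0.408 × log_2(0.408)
H(0.592) = 0.9754 bits

Note: Binary entropy is maximized at p=0.5 (H=1 bit) and minimized at p=0 or p=1 (H=0).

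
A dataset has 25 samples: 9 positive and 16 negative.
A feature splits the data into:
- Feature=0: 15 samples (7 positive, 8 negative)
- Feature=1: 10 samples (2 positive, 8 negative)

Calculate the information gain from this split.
0.0558 bits

Information Gain = H(Y) - H(Y|Feature)

Before split:
P(positive) = 9/25 = 0.3600
H(Y) = 0.9427 bits

After split:
Feature=0: H = 0.9968 bits (weight = 15/25)
Feature=1: H = 0.7219 bits (weight = 10/25)
H(Y|Feature) = (15/25)×0.9968 + (10/25)×0.7219 = 0.8868 bits

Information Gain = 0.9427 - 0.8868 = 0.0558 bits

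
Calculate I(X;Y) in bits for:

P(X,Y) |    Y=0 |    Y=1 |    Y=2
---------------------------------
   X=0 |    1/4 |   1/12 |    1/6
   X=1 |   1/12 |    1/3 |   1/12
0.1992 bits

Mutual information: I(X;Y) = H(X) + H(Y) - H(X,Y)

Marginals:
P(X) = (1/2, 1/2), H(X) = 1.0000 bits
P(Y) = (1/3, 5/12, 1/4), H(Y) = 1.5546 bits

Joint entropy: H(X,Y) = 2.3554 bits

I(X;Y) = 1.0000 + 1.5546 - 2.3554 = 0.1992 bits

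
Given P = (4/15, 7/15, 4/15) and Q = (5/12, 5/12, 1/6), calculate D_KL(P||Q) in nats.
0.0592 nats

KL divergence: D_KL(P||Q) = Σ p(x) log(p(x)/q(x))

Computing term by term:
  x=0: 4/15 × log_e[(4/15)/(5/12)] = 4/15 × -0.4463 = -0.1190
  x=1: 7/15 × log_e[(7/15)/(5/12)] = 7/15 × 0.1133 = 0.0529
  x=2: 4/15 × log_e[(4/15)/(1/6)] = 4/15 × 0.4700 = 0.1253

D_KL(P||Q) = 0.0592 nats

Note: KL divergence is always non-negative and equals 0 iff P = Q.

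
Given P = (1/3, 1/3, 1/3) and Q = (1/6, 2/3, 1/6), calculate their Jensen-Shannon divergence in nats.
0.0566 nats

Jensen-Shannon divergence is:
JSD(P||Q) = 0.5 × D_KL(P||M) + 0.5 × D_KL(Q||M)
where M = 0.5 × (P + Q) is the mixture distribution.

M = 0.5 × (1/3, 1/3, 1/3) + 0.5 × (1/6, 2/3, 1/6) = (1/4, 1/2, 1/4)

D_KL(P||M) = 0.0566 nats
D_KL(Q||M) = 0.0566 nats

JSD(P||Q) = 0.5 × 0.0566 + 0.5 × 0.0566 = 0.0566 nats

Unlike KL divergence, JSD is symmetric and bounded: 0 ≤ JSD ≤ log(2).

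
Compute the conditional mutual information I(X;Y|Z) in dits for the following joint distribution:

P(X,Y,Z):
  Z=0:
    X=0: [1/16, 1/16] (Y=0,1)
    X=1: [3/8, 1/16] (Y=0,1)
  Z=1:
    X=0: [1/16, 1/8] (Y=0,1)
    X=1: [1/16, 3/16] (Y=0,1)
0.0146 dits

Conditional mutual information: I(X;Y|Z) = H(X|Z) + H(Y|Z) - H(X,Y|Z)

H(Z) = 0.2976
H(X,Z) = 0.5568 → H(X|Z) = 0.2592
H(Y,Z) = 0.5407 → H(Y|Z) = 0.2431
H(X,Y,Z) = 0.7852 → H(X,Y|Z) = 0.4876

I(X;Y|Z) = 0.2592 + 0.2431 - 0.4876 = 0.0146 dits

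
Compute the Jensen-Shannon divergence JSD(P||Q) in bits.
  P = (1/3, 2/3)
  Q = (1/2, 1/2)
0.0207 bits

Jensen-Shannon divergence is:
JSD(P||Q) = 0.5 × D_KL(P||M) + 0.5 × D_KL(Q||M)
where M = 0.5 × (P + Q) is the mixture distribution.

M = 0.5 × (1/3, 2/3) + 0.5 × (1/2, 1/2) = (5/12, 7/12)

D_KL(P||M) = 0.0211 bits
D_KL(Q||M) = 0.0203 bits

JSD(P||Q) = 0.5 × 0.0211 + 0.5 × 0.0203 = 0.0207 bits

Unlike KL divergence, JSD is symmetric and bounded: 0 ≤ JSD ≤ log(2).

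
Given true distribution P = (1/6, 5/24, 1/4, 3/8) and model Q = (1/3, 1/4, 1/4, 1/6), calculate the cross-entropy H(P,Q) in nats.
1.4904 nats

Cross-entropy: H(P,Q) = -Σ p(x) log q(x)

Alternatively: H(P,Q) = H(P) + D_KL(P||Q)
H(P) = 1.3398 nats
D_KL(P||Q) = 0.1506 nats

H(P,Q) = 1.3398 + 0.1506 = 1.4904 nats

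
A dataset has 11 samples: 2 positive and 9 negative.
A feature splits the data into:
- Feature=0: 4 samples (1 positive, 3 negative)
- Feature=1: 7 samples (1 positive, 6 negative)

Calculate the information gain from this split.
0.0125 bits

Information Gain = H(Y) - H(Y|Feature)

Before split:
P(positive) = 2/11 = 0.1818
H(Y) = 0.6840 bits

After split:
Feature=0: H = 0.8113 bits (weight = 4/11)
Feature=1: H = 0.5917 bits (weight = 7/11)
H(Y|Feature) = (4/11)×0.8113 + (7/11)×0.5917 = 0.6715 bits

Information Gain = 0.6840 - 0.6715 = 0.0125 bits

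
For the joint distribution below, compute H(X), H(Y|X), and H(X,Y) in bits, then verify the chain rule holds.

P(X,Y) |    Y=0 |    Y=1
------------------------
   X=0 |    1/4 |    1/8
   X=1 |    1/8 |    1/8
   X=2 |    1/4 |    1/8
H(X,Y) = 2.5000, H(X) = 1.5613, H(Y|X) = 0.9387 (all in bits)

Chain rule: H(X,Y) = H(X) + H(Y|X)

Left side — joint entropy directly:
H(X,Y) = -Σ p(x,y) log p(x,y) = 2.5000 bits

Right side — compute H(Y|X) from the conditional distributions:
P(X) = (3/8, 1/4, 3/8), so H(X) = 1.5613 bits
H(Y|X) = Σ_x P(X=x) · H(Y|X=x):
  P(Y|X=0) = (2/3, 1/3), H(Y|X=0) = 0.9183, weight P(X=0) = 3/8
  P(Y|X=1) = (1/2, 1/2), H(Y|X=1) = 1.0000, weight P(X=1) = 1/4
  P(Y|X=2) = (2/3, 1/3), H(Y|X=2) = 0.9183, weight P(X=2) = 3/8
H(Y|X) = 0.9387 bits

H(X) + H(Y|X) = 1.5613 + 0.9387 = 2.5000 bits

Both sides equal 2.5000 bits. ✓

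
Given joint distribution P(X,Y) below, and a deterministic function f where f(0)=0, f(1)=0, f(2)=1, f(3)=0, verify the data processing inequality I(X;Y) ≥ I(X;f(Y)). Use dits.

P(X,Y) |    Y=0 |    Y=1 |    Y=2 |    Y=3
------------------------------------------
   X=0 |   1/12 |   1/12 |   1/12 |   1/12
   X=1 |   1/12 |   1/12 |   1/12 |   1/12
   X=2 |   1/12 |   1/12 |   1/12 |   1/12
I(X;Y) = 0.0000, I(X;f(Y)) = 0.0000, inequality holds: 0.0000 ≥ 0.0000

Data Processing Inequality: For any Markov chain X → Y → Z, we have I(X;Y) ≥ I(X;Z).

Here Z = f(Y) is a deterministic function of Y, forming X → Y → Z.

Original I(X;Y) = 0.0000 dits

After applying f:
P(X,Z) where Z=f(Y):
- P(X,Z=0) = P(X,Y=0) + P(X,Y=1) + P(X,Y=3)
- P(X,Z=1) = P(X,Y=2)

I(X;Z) = I(X;f(Y)) = 0.0000 dits

Verification: 0.0000 ≥ 0.0000 ✓

Information cannot be created by processing; the function f can only lose information about X.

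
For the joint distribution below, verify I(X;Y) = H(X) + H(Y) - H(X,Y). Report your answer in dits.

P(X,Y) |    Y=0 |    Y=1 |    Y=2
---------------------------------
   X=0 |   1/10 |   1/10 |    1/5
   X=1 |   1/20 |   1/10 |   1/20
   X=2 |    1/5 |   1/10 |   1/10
I(X;Y) = 0.0245 dits

Mutual information has multiple equivalent forms:
- I(X;Y) = H(X) - H(X|Y)
- I(X;Y) = H(Y) - H(Y|X)
- I(X;Y) = H(X) + H(Y) - H(X,Y)

Computing all quantities:
H(X) = 0.4581, H(Y) = 0.4760, H(X,Y) = 0.9097
H(X|Y) = 0.4337, H(Y|X) = 0.4515

Verification:
H(X) - H(X|Y) = 0.4581 - 0.4337 = 0.0245
H(Y) - H(Y|X) = 0.4760 - 0.4515 = 0.0245
H(X) + H(Y) - H(X,Y) = 0.4581 + 0.4760 - 0.9097 = 0.0245

All forms give I(X;Y) = 0.0245 dits. ✓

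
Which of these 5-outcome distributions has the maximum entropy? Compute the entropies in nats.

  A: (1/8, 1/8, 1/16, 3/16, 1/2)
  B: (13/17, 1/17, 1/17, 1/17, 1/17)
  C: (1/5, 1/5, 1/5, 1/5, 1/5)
C

For a discrete distribution over n outcomes, entropy is maximized by the uniform distribution.

Computing entropies:
H(A) = 1.3536 nats
H(B) = 0.8718 nats
H(C) = 1.6094 nats

The uniform distribution (where all probabilities equal 1/5) achieves the maximum entropy of log_e(5) = 1.6094 nats.

Distribution C has the highest entropy.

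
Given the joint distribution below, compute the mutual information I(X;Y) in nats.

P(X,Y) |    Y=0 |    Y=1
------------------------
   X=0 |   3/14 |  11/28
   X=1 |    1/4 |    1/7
0.0389 nats

Mutual information: I(X;Y) = H(X) + H(Y) - H(X,Y)

Marginals:
P(X) = (17/28, 11/28), H(X) = 0.6700 nats
P(Y) = (13/28, 15/28), H(Y) = 0.6906 nats

Joint entropy: H(X,Y) = 1.3217 nats

I(X;Y) = 0.6700 + 0.6906 - 1.3217 = 0.0389 nats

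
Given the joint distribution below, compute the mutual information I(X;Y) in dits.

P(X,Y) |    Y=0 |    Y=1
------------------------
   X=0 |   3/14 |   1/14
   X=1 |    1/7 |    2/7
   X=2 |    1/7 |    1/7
0.0268 dits

Mutual information: I(X;Y) = H(X) + H(Y) - H(X,Y)

Marginals:
P(X) = (2/7, 3/7, 2/7), H(X) = 0.4686 dits
P(Y) = (1/2, 1/2), H(Y) = 0.3010 dits

Joint entropy: H(X,Y) = 0.7429 dits

I(X;Y) = 0.4686 + 0.3010 - 0.7429 = 0.0268 dits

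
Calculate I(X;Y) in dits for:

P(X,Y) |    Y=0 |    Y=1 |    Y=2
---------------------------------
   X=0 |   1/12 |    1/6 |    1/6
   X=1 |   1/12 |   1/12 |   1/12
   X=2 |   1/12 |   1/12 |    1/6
0.0073 dits

Mutual information: I(X;Y) = H(X) + H(Y) - H(X,Y)

Marginals:
P(X) = (5/12, 1/4, 1/3), H(X) = 0.4680 dits
P(Y) = (1/4, 1/3, 5/12), H(Y) = 0.4680 dits

Joint entropy: H(X,Y) = 0.9287 dits

I(X;Y) = 0.4680 + 0.4680 - 0.9287 = 0.0073 dits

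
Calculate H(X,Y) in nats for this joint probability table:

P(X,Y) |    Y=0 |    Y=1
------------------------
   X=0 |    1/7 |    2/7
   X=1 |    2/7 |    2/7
1.3518 nats

Joint entropy is H(X,Y) = -Σ_{x,y} p(x,y) log p(x,y).

Summing over all non-zero entries:
H(X,Y) = -[1/7·log_e(1/7) + 2/7·log_e(2/7) + 2/7·log_e(2/7) + 2/7·log_e(2/7)]
H(X,Y) = 1.3518 nats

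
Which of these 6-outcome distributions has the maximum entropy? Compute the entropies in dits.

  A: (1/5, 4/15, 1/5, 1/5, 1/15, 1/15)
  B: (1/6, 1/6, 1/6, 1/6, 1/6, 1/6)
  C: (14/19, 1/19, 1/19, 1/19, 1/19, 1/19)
B

For a discrete distribution over n outcomes, entropy is maximized by the uniform distribution.

Computing entropies:
H(A) = 0.7293 dits
H(B) = 0.7782 dits
H(C) = 0.4342 dits

The uniform distribution (where all probabilities equal 1/6) achieves the maximum entropy of log_10(6) = 0.7782 dits.

Distribution B has the highest entropy.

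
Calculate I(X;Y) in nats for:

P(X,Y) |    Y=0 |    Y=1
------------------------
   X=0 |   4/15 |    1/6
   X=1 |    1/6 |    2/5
0.0522 nats

Mutual information: I(X;Y) = H(X) + H(Y) - H(X,Y)

Marginals:
P(X) = (13/30, 17/30), H(X) = 0.6842 nats
P(Y) = (13/30, 17/30), H(Y) = 0.6842 nats

Joint entropy: H(X,Y) = 1.3162 nats

I(X;Y) = 0.6842 + 0.6842 - 1.3162 = 0.0522 nats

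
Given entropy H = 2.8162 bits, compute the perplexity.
7.0430

Perplexity is 2^H (or exp(H) for natural log).

H = 2.8162 bits
Perplexity = 2^2.8162 = 7.0430

Interpretation: The model's uncertainty is equivalent to choosing uniformly among 7.0 options.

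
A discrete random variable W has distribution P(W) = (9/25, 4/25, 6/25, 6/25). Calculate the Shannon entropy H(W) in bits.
1.9419 bits

Shannon entropy is H(X) = -Σ p(x) log p(x).

For P = (9/25, 4/25, 6/25, 6/25):
H = -9/25 × log_2(9/25) -4/25 × log_2(4/25) -6/25 × log_2(6/25) -6/25 × log_2(6/25)
H = 1.9419 bits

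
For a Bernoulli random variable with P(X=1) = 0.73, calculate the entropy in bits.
0.8415 bits

The binary entropy function is:
H(p) = -p log(p) - (1-p) log(1-p)

H(0.73) = -0.73 × log_2(0.73) - 0.27 × log_2(0.27)
H(0.73) = 0.8415 bits

Note: Binary entropy is maximized at p=0.5 (H=1 bit) and minimized at p=0 or p=1 (H=0).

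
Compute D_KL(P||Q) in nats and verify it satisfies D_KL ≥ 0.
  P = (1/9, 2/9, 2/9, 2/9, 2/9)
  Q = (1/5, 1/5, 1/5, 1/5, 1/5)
0.0283 nats

KL divergence satisfies the Gibbs inequality: D_KL(P||Q) ≥ 0 for all distributions P, Q.

D_KL(P||Q) = Σ p(x) log(p(x)/q(x))
Term by term:
  x=0: 1/9 × log_e[(1/9)/(1/5)] = -0.0653
  x=1: 2/9 × log_e[(2/9)/(1/5)] = 0.0234
  x=2: 2/9 × log_e[(2/9)/(1/5)] = 0.0234
  x=3: 2/9 × log_e[(2/9)/(1/5)] = 0.0234
  x=4: 2/9 × log_e[(2/9)/(1/5)] = 0.0234
D_KL(P||Q) = 0.0283 nats

D_KL(P||Q) = 0.0283 ≥ 0 ✓

This non-negativity is a fundamental property: relative entropy cannot be negative because it measures how different Q is from P.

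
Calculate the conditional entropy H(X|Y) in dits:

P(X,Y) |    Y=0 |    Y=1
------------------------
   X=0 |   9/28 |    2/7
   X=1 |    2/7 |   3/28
0.2823 dits

Using the chain rule: H(X|Y) = H(X,Y) - H(Y)

First, compute H(X,Y) = 0.5733 dits

Marginal P(Y) = (17/28, 11/28)
H(Y) = 0.2910 dits

H(X|Y) = H(X,Y) - H(Y) = 0.5733 - 0.2910 = 0.2823 dits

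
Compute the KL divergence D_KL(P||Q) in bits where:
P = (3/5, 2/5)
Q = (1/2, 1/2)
0.0290 bits

KL divergence: D_KL(P||Q) = Σ p(x) log(p(x)/q(x))

Computing term by term:
  x=0: 3/5 × log_2[(3/5)/(1/2)] = 3/5 × 0.2630 = 0.1578
  x=1: 2/5 × log_2[(2/5)/(1/2)] = 2/5 × -0.3219 = -0.1288

D_KL(P||Q) = 0.0290 bits

Note: KL divergence is always non-negative and equals 0 iff P = Q.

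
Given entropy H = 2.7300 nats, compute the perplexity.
15.3329

Perplexity is e^H (or exp(H) for natural log).

H = 2.7300 nats
Perplexity = e^2.7300 = 15.3329

Interpretation: The model's uncertainty is equivalent to choosing uniformly among 15.3 options.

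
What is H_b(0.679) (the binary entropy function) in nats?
0.6276 nats

The binary entropy function is:
H(p) = -p log(p) - (1-p) log(1-p)

H(0.679) = -0.679 × log_e(0.679) - 0.321 × log_e(0.321)
H(0.679) = 0.6276 nats

Note: Binary entropy is maximized at p=0.5 (H=1 bit) and minimized at p=0 or p=1 (H=0).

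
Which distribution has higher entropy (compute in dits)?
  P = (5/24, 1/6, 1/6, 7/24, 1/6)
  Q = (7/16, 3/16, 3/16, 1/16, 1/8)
P

Computing entropies in dits:
H(P) = 0.6871
H(Q) = 0.6178

Distribution P has higher entropy.

Intuition: The distribution closer to uniform (more spread out) has higher entropy.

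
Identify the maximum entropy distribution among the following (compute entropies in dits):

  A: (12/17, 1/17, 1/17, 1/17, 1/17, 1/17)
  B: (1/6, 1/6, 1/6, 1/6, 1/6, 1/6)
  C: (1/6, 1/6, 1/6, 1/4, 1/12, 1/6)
B

For a discrete distribution over n outcomes, entropy is maximized by the uniform distribution.

Computing entropies:
H(A) = 0.4687 dits
H(B) = 0.7782 dits
H(C) = 0.7592 dits

The uniform distribution (where all probabilities equal 1/6) achieves the maximum entropy of log_10(6) = 0.7782 dits.

Distribution B has the highest entropy.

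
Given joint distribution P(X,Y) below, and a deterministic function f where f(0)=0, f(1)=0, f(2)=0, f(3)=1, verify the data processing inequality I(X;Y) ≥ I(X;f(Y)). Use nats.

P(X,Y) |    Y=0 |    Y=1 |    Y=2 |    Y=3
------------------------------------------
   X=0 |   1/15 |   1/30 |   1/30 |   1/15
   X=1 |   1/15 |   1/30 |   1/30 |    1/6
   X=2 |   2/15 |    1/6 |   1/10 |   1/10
I(X;Y) = 0.0650, I(X;f(Y)) = 0.0529, inequality holds: 0.0650 ≥ 0.0529

Data Processing Inequality: For any Markov chain X → Y → Z, we have I(X;Y) ≥ I(X;Z).

Here Z = f(Y) is a deterministic function of Y, forming X → Y → Z.

Original I(X;Y) = 0.0650 nats

After applying f:
P(X,Z) where Z=f(Y):
- P(X,Z=0) = P(X,Y=0) + P(X,Y=1) + P(X,Y=2)
- P(X,Z=1) = P(X,Y=3)

I(X;Z) = I(X;f(Y)) = 0.0529 nats

Verification: 0.0650 ≥ 0.0529 ✓

Information cannot be created by processing; the function f can only lose information about X.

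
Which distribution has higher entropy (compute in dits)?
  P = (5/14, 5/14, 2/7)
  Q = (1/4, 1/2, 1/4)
P

Computing entropies in dits:
H(P) = 0.4748
H(Q) = 0.4515

Distribution P has higher entropy.

Intuition: The distribution closer to uniform (more spread out) has higher entropy.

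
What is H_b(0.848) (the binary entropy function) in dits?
0.1851 dits

The binary entropy function is:
H(p) = -p log(p) - (1-p) log(1-p)

H(0.848) = -0.848 × log_10(0.848) - 0.152 × log_10(0.152)
H(0.848) = 0.1851 dits

Note: Binary entropy is maximized at p=0.5 (H=1 bit) and minimized at p=0 or p=1 (H=0).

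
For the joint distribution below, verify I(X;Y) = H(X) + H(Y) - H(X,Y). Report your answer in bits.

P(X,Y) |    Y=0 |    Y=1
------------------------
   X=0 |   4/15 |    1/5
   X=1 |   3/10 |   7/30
I(X;Y) = 0.0001 bits

Mutual information has multiple equivalent forms:
- I(X;Y) = H(X) - H(X|Y)
- I(X;Y) = H(Y) - H(Y|X)
- I(X;Y) = H(X) + H(Y) - H(X,Y)

Computing all quantities:
H(X) = 0.9968, H(Y) = 0.9871, H(X,Y) = 1.9839
H(X|Y) = 0.9967, H(Y|X) = 0.9871

Verification:
H(X) - H(X|Y) = 0.9968 - 0.9967 = 0.0001
H(Y) - H(Y|X) = 0.9871 - 0.9871 = 0.0001
H(X) + H(Y) - H(X,Y) = 0.9968 + 0.9871 - 1.9839 = 0.0001

All forms give I(X;Y) = 0.0001 bits. ✓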